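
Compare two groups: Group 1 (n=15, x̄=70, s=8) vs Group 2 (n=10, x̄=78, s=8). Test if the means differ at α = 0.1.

Pooled sp = 8.0. t = -2.449, df = 23. Critical t = ±1.714. Reject H₀.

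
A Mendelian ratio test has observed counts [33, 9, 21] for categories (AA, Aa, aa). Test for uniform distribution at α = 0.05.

Expected = 21 each. χ² = Σ(O-E)²/E = 13.714. df = 2, critical value = 5.991. Reject H₀.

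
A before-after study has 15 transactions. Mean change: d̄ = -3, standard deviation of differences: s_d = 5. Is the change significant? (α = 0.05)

t = d̄/(s_d/√n) = -3/(5/√15) = -2.324. df = 14, critical t = ±2.145. Reject H₀.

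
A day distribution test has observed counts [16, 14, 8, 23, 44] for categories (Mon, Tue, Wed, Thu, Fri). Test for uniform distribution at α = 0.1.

Expected = 21 each. χ² = Σ(O-E)²/E = 36.952. df = 4, critical value = 7.779. Reject H₀.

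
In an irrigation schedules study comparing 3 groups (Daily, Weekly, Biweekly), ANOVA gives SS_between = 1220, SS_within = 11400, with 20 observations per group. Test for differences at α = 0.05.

df_between = 2, df_within = 57. F = MS_between/MS_within = 610.0/200.0 = 3.05. F_crit ≈ 3.159. Fail to reject H₀.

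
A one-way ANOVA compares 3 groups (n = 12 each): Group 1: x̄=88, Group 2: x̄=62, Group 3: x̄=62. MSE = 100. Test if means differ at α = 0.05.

Grand mean = 70.67. SS_between = 5408.0, MS_between = 2704.0. F = 27.04, F_crit ≈ 3.285. Reject H₀.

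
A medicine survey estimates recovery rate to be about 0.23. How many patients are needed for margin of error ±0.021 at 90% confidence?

n = z²p(1-p)/E² = 1.645²×0.23×0.77/0.021² = 1086.7 → n = 1087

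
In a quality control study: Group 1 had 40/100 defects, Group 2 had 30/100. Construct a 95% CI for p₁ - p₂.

p̂₁ = 0.4, p̂₂ = 0.3. Difference = 0.1. CI = (-0.031, 0.231)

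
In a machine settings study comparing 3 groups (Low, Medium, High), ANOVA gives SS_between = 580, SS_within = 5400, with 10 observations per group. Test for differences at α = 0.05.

df_between = 2, df_within = 27. F = MS_between/MS_within = 290.0/200.0 = 1.45. F_crit ≈ 3.354. Fail to reject H₀.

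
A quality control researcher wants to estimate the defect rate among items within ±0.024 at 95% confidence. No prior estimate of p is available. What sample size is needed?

Conservative approach: use p = 0.5 (maximizes p(1-p) = 0.25). n = z²(0.25)/E² = 1.96²×0.25/0.024² = 1667.4 → n = 1668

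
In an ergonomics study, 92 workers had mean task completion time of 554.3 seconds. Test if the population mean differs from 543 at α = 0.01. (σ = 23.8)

z = (x̄ - μ₀)/(σ/√n) = (554.3 - 543)/(23.8/√92) = 4.554. Critical value: ±2.576. Since |4.554| > 2.576, Reject H₀.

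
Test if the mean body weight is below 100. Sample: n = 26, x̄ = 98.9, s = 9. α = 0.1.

t = (98.9 - 100)/(9/√26) = -0.623, df = 25. Critical t = -1.316. Fail to reject H₀.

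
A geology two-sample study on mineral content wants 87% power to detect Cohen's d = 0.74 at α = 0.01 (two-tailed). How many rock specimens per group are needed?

z_{α/2} = 2.576, z_β = Φ⁻¹(0.87) = 1.126. For medium effect (d = 0.74): n per group = 2(z_{α/2} + z_β)²/d² = 2(2.576 + 1.126)²/0.74² = 50.1 → 51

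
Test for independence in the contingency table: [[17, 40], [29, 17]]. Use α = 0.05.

χ² = 11.366. df = 1, critical = 3.841. Reject H₀. Variables are dependent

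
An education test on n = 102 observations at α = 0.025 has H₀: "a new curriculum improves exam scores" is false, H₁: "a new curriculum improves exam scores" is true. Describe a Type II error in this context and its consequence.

Type II error: failing to reject H₀ when it is false — concluding that a new curriculum improves exam scores is not supported when in fact it is. Consequence: keeping the old curriculum when the new one would have helped students.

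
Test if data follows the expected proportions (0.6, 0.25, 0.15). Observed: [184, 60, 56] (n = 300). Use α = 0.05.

Expected: [180.0, 75.0, 45.0]. χ² = 5.778. df = 2, critical = 5.991. Fail to reject H₀.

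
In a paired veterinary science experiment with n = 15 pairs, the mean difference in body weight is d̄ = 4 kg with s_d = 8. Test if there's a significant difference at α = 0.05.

t = d̄/(s_d/√n) = 4/(8/√15) = 1.936. df = 14, critical t = ±2.145. Fail to reject H₀.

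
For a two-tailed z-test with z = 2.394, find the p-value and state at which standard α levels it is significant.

p = 2·P(Z > |2.394|) = 2·(1 - Φ(2.394)) ≈ 0.0167. Significant at α = 0.1; Significant at α = 0.05.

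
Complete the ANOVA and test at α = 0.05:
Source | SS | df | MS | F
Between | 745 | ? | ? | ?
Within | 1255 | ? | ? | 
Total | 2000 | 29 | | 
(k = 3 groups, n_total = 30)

df_between = 2, df_within = 27. MS_between = 372.5, MS_within = 46.48. F = 8.014, F_crit ≈ 3.354. Reject H₀.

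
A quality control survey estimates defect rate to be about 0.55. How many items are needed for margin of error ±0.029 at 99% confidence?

n = z²p(1-p)/E² = 2.576²×0.55×0.45/0.029² = 1952.9 → n = 1953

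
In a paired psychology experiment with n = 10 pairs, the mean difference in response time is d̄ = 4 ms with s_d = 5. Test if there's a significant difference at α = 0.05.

t = d̄/(s_d/√n) = 4/(5/√10) = 2.53. df = 9, critical t = ±2.262. Reject H₀.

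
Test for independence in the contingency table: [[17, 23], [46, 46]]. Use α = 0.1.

χ² = 0.629. df = 1, critical = 2.706. Fail to reject H₀. No evidence of dependence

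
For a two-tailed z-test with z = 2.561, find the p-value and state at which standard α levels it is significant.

p = 2·P(Z > |2.561|) = 2·(1 - Φ(2.561)) ≈ 0.0104. Significant at α = 0.1; Significant at α = 0.05.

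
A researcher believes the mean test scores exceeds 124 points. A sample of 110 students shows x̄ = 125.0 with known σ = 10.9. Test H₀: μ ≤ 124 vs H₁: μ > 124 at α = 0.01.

z = 0.962. Critical value: 2.33. Fail to reject H₀.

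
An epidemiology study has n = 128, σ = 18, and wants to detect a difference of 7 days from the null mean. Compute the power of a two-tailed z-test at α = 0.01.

SE = σ/√n = 18/√128 = 1.591. Non-centrality λ = d/SE = 7/1.591 = 4.4. Power ≈ Φ(λ - z_{α/2}) = Φ(4.4 - 2.576) = Φ(1.824) = 0.966.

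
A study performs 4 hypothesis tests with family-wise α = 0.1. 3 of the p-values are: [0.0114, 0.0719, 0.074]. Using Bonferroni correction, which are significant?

Bonferroni α = 0.1/4 = 0.025. Significant p-values: [0.0114]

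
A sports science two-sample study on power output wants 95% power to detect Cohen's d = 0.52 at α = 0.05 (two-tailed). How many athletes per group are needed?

z_{α/2} = 1.96, z_β = Φ⁻¹(0.95) = 1.645. For medium effect (d = 0.52): n per group = 2(z_{α/2} + z_β)²/d² = 2(1.96 + 1.645)²/0.52² = 96.1 → 97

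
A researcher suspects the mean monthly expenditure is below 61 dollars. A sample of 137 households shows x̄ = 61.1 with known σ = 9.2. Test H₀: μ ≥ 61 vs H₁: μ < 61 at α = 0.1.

z = 0.127. Critical value: -1.28. Fail to reject H₀.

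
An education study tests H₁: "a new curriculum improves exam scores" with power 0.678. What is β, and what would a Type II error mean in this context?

β = 1 - power = 1 - 0.678 = 0.322. A Type II error is failing to reject H₀ when H₀ is false (false negative) — here, failing to conclude that a new curriculum improves exam scores when in fact it is true. Consequence: keeping the old curriculum when the new one would have helped students.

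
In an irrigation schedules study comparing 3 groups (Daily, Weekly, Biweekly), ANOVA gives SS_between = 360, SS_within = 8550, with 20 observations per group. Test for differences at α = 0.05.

df_between = 2, df_within = 57. F = MS_between/MS_within = 180.0/150.0 = 1.2. F_crit ≈ 3.159. Fail to reject H₀.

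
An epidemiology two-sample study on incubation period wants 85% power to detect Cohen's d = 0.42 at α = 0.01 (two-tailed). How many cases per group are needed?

z_{α/2} = 2.576, z_β = Φ⁻¹(0.85) = 1.036. For small effect (d = 0.42): n per group = 2(z_{α/2} + z_β)²/d² = 2(2.576 + 1.036)²/0.42² = 147.9 → 148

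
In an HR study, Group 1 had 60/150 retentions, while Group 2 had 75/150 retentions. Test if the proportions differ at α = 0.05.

p̂₁ = 0.4, p̂₂ = 0.5, pooled p̂ = 0.45. z = -1.741. Critical: ±1.96. Fail to reject H₀.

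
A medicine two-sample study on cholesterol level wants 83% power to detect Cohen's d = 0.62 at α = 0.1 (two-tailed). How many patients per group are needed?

z_{α/2} = 1.645, z_β = Φ⁻¹(0.83) = 0.954. For medium effect (d = 0.62): n per group = 2(z_{α/2} + z_β)²/d² = 2(1.645 + 0.954)²/0.62² = 35.1 → 36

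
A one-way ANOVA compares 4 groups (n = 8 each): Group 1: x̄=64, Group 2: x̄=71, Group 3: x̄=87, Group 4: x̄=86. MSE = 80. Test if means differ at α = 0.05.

Grand mean = 77.0. SS_between = 3088.0, MS_between = 1029.33. F = 12.867, F_crit ≈ 2.947. Reject H₀.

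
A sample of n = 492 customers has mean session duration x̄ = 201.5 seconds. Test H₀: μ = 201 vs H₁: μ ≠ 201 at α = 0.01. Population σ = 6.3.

z = (x̄ - μ₀)/(σ/√n) = (201.5 - 201)/(6.3/√492) = 1.76. Critical value: ±2.576. Since |1.76| ≤ 2.576, Fail to reject H₀.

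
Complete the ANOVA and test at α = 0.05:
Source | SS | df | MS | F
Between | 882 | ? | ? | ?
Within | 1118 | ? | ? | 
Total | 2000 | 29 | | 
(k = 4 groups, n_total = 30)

df_between = 3, df_within = 26. MS_between = 294.0, MS_within = 43.0. F = 6.837, F_crit ≈ 2.975. Reject H₀.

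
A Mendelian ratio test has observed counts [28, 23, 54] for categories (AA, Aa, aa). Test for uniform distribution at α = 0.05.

Expected = 35 each. χ² = Σ(O-E)²/E = 15.829. df = 2, critical value = 5.991. Reject H₀.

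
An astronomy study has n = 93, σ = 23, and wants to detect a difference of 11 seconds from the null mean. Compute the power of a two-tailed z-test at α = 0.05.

SE = σ/√n = 23/√93 = 2.385. Non-centrality λ = d/SE = 11/2.385 = 4.612. Power ≈ Φ(λ - z_{α/2}) = Φ(4.612 - 1.96) = Φ(2.652) = 0.996.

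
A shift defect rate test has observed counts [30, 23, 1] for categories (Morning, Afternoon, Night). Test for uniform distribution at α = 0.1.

Expected = 18 each. χ² = Σ(O-E)²/E = 25.444. df = 2, critical value = 4.605. Reject H₀.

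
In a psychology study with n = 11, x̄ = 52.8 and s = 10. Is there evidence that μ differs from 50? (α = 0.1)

t = (x̄ - μ₀)/(s/√n) = (52.8 - 50)/(10/√11) = 0.929. df = 10, critical t = ±1.812. Fail to reject H₀.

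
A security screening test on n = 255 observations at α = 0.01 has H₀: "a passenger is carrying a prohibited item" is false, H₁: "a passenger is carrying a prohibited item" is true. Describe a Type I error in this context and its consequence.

Type I error: rejecting H₀ when it is true — concluding that a passenger is carrying a prohibited item when in fact it is not. Consequence: detaining an innocent passenger — delay and inconvenience.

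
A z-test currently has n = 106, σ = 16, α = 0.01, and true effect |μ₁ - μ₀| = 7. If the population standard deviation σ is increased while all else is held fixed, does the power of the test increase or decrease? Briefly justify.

Power decreases: a larger σ inflates the standard error σ/√n, pulling the sampling distribution under H₁ back toward the critical value.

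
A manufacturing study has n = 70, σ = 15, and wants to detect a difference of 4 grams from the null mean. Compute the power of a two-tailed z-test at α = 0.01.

SE = σ/√n = 15/√70 = 1.793. Non-centrality λ = d/SE = 4/1.793 = 2.231. Power ≈ Φ(λ - z_{α/2}) = Φ(2.231 - 2.576) = Φ(-0.345) = 0.365.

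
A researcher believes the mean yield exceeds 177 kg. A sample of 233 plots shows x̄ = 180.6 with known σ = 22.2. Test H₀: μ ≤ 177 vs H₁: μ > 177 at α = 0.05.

z = 2.475. Critical value: 1.645. Reject H₀.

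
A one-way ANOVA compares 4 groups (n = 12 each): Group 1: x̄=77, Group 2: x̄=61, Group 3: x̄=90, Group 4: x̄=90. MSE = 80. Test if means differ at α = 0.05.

Grand mean = 79.5. SS_between = 6828.0, MS_between = 2276.0. F = 28.45, F_crit ≈ 2.816. Reject H₀.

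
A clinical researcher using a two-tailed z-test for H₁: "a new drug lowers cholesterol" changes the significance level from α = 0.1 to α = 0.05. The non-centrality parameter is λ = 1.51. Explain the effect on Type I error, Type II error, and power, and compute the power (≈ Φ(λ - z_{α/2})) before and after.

Decreasing α from 0.1 to 0.05:
• Type I error rate decreases (α is the Type I rate by definition).
• Critical value moves from z_{α/2} = 1.645 to 1.96, so power = Φ(λ - z_{α/2}) goes from Φ(1.51 - 1.645) = 0.446 to Φ(1.51 - 1.96) = 0.326.
• Type II error rate β = 1 - power therefore increases (0.554 → 0.674).
Appropriate when false positives are costly — here, approving an ineffective drug — patients take a useless medication and may skip effective alternatives.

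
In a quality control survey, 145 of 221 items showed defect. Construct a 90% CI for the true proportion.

p̂ = 0.656. CI = p̂ ± z*√(p̂(1-p̂)/n) = (0.604, 0.709)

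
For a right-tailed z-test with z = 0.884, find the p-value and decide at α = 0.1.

p = P(Z > 0.884) = 1 - Φ(0.884) ≈ 0.1883. Since p ≥ 0.1, fail to reject H₀ (not significant) at α = 0.1.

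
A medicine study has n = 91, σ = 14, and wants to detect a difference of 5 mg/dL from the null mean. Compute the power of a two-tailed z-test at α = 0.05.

SE = σ/√n = 14/√91 = 1.468. Non-centrality λ = d/SE = 5/1.468 = 3.407. Power ≈ Φ(λ - z_{α/2}) = Φ(3.407 - 1.96) = Φ(1.447) = 0.926.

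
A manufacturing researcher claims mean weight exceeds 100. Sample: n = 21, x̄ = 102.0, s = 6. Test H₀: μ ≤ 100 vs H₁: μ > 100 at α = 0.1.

t = (102.0 - 100)/(6/√21) = 1.528, df = 20. Critical t = 1.325. Reject H₀.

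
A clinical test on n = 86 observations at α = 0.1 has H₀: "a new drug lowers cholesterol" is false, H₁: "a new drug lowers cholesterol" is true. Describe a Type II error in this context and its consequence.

Type II error: failing to reject H₀ when it is false — concluding that a new drug lowers cholesterol is not supported when in fact it is. Consequence: shelving an effective drug — patients miss out on a treatment that would have helped.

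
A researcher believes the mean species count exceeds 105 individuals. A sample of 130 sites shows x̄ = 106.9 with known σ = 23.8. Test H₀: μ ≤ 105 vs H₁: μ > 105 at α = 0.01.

z = 0.91. Critical value: 2.33. Fail to reject H₀.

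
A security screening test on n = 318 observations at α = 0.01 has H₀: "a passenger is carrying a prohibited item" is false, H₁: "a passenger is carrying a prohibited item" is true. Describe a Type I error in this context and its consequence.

Type I error: rejecting H₀ when it is true — concluding that a passenger is carrying a prohibited item when in fact it is not. Consequence: detaining an innocent passenger — delay and inconvenience.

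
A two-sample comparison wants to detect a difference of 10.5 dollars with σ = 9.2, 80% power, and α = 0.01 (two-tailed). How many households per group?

n per group = 2(z_α/2 + z_β)²σ²/d² = 2×(2.576 + 0.84)²×9.2²/10.5² = 17.9 → n = 18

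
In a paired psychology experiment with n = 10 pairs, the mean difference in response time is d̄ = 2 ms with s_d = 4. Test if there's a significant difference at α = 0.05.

t = d̄/(s_d/√n) = 2/(4/√10) = 1.581. df = 9, critical t = ±2.262. Fail to reject H₀.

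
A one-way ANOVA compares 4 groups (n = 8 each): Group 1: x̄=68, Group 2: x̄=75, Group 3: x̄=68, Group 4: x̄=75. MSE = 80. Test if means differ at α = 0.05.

Grand mean = 71.5. SS_between = 392.0, MS_between = 130.67. F = 1.633, F_crit ≈ 2.947. Fail to reject H₀.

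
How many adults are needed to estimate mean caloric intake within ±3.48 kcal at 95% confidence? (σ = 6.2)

n = (z*σ/E)² = (1.96×6.2/3.48)² = 12.2 → n = 13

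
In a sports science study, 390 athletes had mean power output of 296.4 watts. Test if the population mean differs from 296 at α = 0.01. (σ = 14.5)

z = (x̄ - μ₀)/(σ/√n) = (296.4 - 296)/(14.5/√390) = 0.545. Critical value: ±2.576. Since |0.545| ≤ 2.576, Fail to reject H₀.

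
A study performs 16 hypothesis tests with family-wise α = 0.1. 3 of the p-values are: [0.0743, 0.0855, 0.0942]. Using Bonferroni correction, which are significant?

Bonferroni α = 0.1/16 = 0.00625. None of the given p-values are significant.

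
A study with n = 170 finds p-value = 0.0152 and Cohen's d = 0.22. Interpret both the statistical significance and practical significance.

Statistically significant (p = 0.0152 < 0.05). Cohen's d = 0.22 indicates a small effect size. Both statistical and practical significance should be considered.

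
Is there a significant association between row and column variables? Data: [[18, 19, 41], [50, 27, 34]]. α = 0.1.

χ² = 11.698. df = 2, critical = 4.605. Reject H₀. Variables are dependent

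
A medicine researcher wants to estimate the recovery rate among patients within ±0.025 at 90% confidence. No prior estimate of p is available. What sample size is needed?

Conservative approach: use p = 0.5 (maximizes p(1-p) = 0.25). n = z²(0.25)/E² = 1.645²×0.25/0.025² = 1082.4 → n = 1083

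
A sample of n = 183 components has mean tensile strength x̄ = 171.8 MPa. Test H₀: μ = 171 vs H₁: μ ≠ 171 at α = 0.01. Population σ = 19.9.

z = (x̄ - μ₀)/(σ/√n) = (171.8 - 171)/(19.9/√183) = 0.544. Critical value: ±2.576. Since |0.544| ≤ 2.576, Fail to reject H₀.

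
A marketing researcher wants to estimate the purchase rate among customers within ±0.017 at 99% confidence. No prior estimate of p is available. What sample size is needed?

Conservative approach: use p = 0.5 (maximizes p(1-p) = 0.25). n = z²(0.25)/E² = 2.576²×0.25/0.017² = 5740.3 → n = 5741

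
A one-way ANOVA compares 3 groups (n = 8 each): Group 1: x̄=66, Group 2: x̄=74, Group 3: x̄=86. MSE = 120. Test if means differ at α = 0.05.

Grand mean = 75.33. SS_between = 1621.33, MS_between = 810.67. F = 6.756, F_crit ≈ 3.467. Reject H₀.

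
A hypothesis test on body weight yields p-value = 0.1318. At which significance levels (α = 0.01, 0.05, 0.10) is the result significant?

p = 0.1318. Not significant at any of the given levels.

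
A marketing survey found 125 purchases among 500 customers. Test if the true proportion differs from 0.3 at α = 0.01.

p̂ = 0.25, p₀ = 0.3. z = (p̂ - p₀)/√(p₀(1-p₀)/n) = -2.44. Critical: ±2.576. Fail to reject H₀.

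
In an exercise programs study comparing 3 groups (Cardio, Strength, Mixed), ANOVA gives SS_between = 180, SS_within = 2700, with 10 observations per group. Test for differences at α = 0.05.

df_between = 2, df_within = 27. F = MS_between/MS_within = 90.0/100.0 = 0.9. F_crit ≈ 3.354. Fail to reject H₀.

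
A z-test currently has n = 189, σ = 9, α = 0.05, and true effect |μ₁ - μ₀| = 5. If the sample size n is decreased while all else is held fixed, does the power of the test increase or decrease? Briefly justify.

Power decreases: a smaller n inflates the standard error σ/√n, pulling the sampling distribution under H₁ back toward the critical value.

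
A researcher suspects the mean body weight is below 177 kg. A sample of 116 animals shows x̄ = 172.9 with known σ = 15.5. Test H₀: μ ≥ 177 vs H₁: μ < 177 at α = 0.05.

z = -2.849. Critical value: -1.645. Reject H₀.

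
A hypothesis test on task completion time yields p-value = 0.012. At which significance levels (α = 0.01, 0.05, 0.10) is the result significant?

p = 0.012. Significant at: α = 0.05, 0.1.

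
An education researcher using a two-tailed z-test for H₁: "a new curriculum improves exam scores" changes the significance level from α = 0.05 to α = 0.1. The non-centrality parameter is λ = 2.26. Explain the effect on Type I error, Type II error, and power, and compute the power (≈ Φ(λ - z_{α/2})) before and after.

Increasing α from 0.05 to 0.1:
• Type I error rate increases (α is the Type I rate by definition).
• Critical value moves from z_{α/2} = 1.96 to 1.645, so power = Φ(λ - z_{α/2}) goes from Φ(2.26 - 1.96) = 0.618 to Φ(2.26 - 1.645) = 0.731.
• Type II error rate β = 1 - power therefore decreases (0.382 → 0.269).
Appropriate when false negatives are costly — here, keeping the old curriculum when the new one would have helped students.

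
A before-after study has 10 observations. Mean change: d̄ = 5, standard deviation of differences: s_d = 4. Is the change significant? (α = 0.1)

t = d̄/(s_d/√n) = 5/(4/√10) = 3.953. df = 9, critical t = ±1.833. Reject H₀.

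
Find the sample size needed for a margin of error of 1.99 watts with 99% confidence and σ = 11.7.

n = (z*σ/E)² = (2.576×11.7/1.99)² = 229.4 → n = 230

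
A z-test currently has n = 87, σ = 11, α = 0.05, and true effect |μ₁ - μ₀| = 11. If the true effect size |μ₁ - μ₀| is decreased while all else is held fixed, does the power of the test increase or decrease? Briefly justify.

Power decreases: a smaller true effect decreases the non-centrality λ = |μ₁ - μ₀|/(σ/√n).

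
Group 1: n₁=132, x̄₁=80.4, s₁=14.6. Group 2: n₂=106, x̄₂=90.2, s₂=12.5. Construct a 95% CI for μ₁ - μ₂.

Difference = -9.8. SE = √(14.6²/132 + 12.5²/106) = 1.758. CI = (-13.24, -6.36)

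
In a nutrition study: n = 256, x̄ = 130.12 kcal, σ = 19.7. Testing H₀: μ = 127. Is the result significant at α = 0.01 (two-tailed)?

z = (130.12 - 127)/(19.7/√256) = 2.534. Since |z| ≤ 2.576, not significant at α = 0.01.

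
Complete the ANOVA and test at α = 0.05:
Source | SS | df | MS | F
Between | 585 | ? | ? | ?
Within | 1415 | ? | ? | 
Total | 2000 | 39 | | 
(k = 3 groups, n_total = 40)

df_between = 2, df_within = 37. MS_between = 292.5, MS_within = 38.24. F = 7.648, F_crit ≈ 3.252. Reject H₀.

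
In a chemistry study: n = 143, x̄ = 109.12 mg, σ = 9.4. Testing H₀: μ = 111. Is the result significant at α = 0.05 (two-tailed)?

z = (109.12 - 111)/(9.4/√143) = -2.392. Since |z| > 1.96, significant at α = 0.05.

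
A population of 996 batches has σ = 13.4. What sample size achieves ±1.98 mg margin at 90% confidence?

Without FPC: n₀ = (1.645×13.4/1.98)² = 123.94. With FPC: n = n₀N/(n₀+N-1) = 110.3 → n = 111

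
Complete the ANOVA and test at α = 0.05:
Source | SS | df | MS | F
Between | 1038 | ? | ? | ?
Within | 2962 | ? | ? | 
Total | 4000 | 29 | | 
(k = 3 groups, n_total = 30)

df_between = 2, df_within = 27. MS_between = 519.0, MS_within = 109.7. F = 4.731, F_crit ≈ 3.354. Reject H₀.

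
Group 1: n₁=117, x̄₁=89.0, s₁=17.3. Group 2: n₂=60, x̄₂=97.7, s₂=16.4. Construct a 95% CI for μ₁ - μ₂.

Difference = -8.7. SE = √(17.3²/117 + 16.4²/60) = 2.653. CI = (-13.9, -3.5)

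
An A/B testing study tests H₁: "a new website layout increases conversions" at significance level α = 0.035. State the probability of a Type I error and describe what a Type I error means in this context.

P(Type I error) = α = 0.035. A Type I error is rejecting H₀ when H₀ is actually true (false positive) — here, concluding that a new website layout increases conversions when in fact this is not the case. Consequence: rolling out a layout that doesn't actually help — wasted engineering effort.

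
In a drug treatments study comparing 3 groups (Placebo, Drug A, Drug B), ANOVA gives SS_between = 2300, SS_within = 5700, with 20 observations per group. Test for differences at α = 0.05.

df_between = 2, df_within = 57. F = MS_between/MS_within = 1150.0/100.0 = 11.5. F_crit ≈ 3.159. Reject H₀. At least one mean differs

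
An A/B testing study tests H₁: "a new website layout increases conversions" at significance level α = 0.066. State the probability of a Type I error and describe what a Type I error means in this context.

P(Type I error) = α = 0.066. A Type I error is rejecting H₀ when H₀ is actually true (false positive) — here, concluding that a new website layout increases conversions when in fact this is not the case. Consequence: rolling out a layout that doesn't actually help — wasted engineering effort.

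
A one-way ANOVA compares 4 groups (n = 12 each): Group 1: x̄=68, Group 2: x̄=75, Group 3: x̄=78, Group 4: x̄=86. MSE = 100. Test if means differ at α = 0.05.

Grand mean = 76.75. SS_between = 2001.0, MS_between = 667.0. F = 6.67, F_crit ≈ 2.816. Reject H₀.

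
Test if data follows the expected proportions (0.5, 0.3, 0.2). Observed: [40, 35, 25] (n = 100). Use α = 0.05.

Expected: [50.0, 30.0, 20.0]. χ² = 4.083. df = 2, critical = 5.991. Fail to reject H₀.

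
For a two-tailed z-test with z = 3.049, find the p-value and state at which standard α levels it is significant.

p = 2·P(Z > |3.049|) = 2·(1 - Φ(3.049)) ≈ 0.0023. Significant at α = 0.1; Significant at α = 0.05; Significant at α = 0.01.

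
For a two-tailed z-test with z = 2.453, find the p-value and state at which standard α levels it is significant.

p = 2·P(Z > |2.453|) = 2·(1 - Φ(2.453)) ≈ 0.0142. Significant at α = 0.1; Significant at α = 0.05.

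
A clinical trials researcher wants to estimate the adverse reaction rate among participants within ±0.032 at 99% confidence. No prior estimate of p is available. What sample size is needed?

Conservative approach: use p = 0.5 (maximizes p(1-p) = 0.25). n = z²(0.25)/E² = 2.576²×0.25/0.032² = 1620.1 → n = 1621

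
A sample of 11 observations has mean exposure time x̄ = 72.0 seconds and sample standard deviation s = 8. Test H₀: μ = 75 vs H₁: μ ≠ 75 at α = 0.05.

t = (x̄ - μ₀)/(s/√n) = (72.0 - 75)/(8/√11) = -1.244. df = 10, critical t = ±2.228. Fail to reject H₀.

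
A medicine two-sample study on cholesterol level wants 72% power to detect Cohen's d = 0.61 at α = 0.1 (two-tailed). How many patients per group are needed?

z_{α/2} = 1.645, z_β = Φ⁻¹(0.72) = 0.583. For medium effect (d = 0.61): n per group = 2(z_{α/2} + z_β)²/d² = 2(1.645 + 0.583)²/0.61² = 26.7 → 27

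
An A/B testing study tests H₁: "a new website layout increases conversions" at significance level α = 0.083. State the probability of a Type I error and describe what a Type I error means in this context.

P(Type I error) = α = 0.083. A Type I error is rejecting H₀ when H₀ is actually true (false positive) — here, concluding that a new website layout increases conversions when in fact this is not the case. Consequence: rolling out a layout that doesn't actually help — wasted engineering effort.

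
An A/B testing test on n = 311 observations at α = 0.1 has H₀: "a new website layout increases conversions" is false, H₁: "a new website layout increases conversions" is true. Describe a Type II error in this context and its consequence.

Type II error: failing to reject H₀ when it is false — concluding that a new website layout increases conversions is not supported when in fact it is. Consequence: discarding a layout that would have improved conversions — lost revenue.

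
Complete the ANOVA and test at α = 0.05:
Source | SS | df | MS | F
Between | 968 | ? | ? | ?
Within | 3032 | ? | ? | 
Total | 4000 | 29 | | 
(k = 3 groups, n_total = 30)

df_between = 2, df_within = 27. MS_between = 484.0, MS_within = 112.3. F = 4.31, F_crit ≈ 3.354. Reject H₀.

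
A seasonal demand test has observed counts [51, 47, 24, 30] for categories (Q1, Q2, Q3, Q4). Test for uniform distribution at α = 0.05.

Expected = 38 each. χ² = Σ(O-E)²/E = 13.421. df = 3, critical value = 7.815. Reject H₀.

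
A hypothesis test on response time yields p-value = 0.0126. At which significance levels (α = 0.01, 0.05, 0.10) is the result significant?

p = 0.0126. Significant at: α = 0.05, 0.1.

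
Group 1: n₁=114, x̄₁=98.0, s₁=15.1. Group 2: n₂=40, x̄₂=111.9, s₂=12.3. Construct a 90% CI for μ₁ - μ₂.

Difference = -13.9. SE = √(15.1²/114 + 12.3²/40) = 2.405. CI = (-17.86, -9.94)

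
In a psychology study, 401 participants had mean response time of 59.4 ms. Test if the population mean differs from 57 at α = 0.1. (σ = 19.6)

z = (x̄ - μ₀)/(σ/√n) = (59.4 - 57)/(19.6/√401) = 2.452. Critical value: ±1.645. Since |2.452| > 1.645, Reject H₀.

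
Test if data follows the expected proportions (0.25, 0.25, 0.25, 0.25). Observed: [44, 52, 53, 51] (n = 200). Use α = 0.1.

Expected: [50.0, 50.0, 50.0, 50.0]. χ² = 1.0. df = 3, critical = 6.251. Fail to reject H₀.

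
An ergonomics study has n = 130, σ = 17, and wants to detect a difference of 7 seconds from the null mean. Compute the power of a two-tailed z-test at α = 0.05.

SE = σ/√n = 17/√130 = 1.491. Non-centrality λ = d/SE = 7/1.491 = 4.695. Power ≈ Φ(λ - z_{α/2}) = Φ(4.695 - 1.96) = Φ(2.735) = 0.997.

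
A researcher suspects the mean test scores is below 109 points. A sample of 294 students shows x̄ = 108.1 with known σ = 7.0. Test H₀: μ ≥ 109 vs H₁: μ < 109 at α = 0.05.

z = -2.205. Critical value: -1.645. Reject H₀.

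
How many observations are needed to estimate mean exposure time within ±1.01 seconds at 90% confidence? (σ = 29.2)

n = (z*σ/E)² = (1.645×29.2/1.01)² = 2261.8 → n = 2262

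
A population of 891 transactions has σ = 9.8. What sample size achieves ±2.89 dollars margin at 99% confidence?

Without FPC: n₀ = (2.576×9.8/2.89)² = 76.304. With FPC: n = n₀N/(n₀+N-1) = 70.4 → n = 71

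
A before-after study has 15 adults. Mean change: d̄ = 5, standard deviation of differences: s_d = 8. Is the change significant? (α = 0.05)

t = d̄/(s_d/√n) = 5/(8/√15) = 2.421. df = 14, critical t = ±2.145. Reject H₀.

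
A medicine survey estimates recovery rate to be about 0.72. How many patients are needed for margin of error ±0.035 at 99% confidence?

n = z²p(1-p)/E² = 2.576²×0.72×0.28/0.035² = 1092.1 → n = 1093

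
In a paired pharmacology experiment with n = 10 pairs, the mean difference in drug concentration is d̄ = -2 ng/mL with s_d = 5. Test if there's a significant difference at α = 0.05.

t = d̄/(s_d/√n) = -2/(5/√10) = -1.265. df = 9, critical t = ±2.262. Fail to reject H₀.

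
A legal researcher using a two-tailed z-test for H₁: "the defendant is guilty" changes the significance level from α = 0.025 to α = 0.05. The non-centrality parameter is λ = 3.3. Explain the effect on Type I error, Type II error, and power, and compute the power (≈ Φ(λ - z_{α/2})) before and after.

Increasing α from 0.025 to 0.05:
• Type I error rate increases (α is the Type I rate by definition).
• Critical value moves from z_{α/2} = 2.241 to 1.96, so power = Φ(λ - z_{α/2}) goes from Φ(3.3 - 2.241) = 0.855 to Φ(3.3 - 1.96) = 0.91.
• Type II error rate β = 1 - power therefore decreases (0.145 → 0.09).
Appropriate when false negatives are costly — here, acquitting a guilty person.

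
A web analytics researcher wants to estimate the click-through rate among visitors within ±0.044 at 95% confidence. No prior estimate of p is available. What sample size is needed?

Conservative approach: use p = 0.5 (maximizes p(1-p) = 0.25). n = z²(0.25)/E² = 1.96²×0.25/0.044² = 496.1 → n = 497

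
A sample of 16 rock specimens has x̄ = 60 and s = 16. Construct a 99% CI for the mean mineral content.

CI = x̄ ± t*(s/√n) = 60 ± 2.947(16/√16) = (48.21, 71.79)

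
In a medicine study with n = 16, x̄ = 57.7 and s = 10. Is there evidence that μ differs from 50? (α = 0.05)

t = (x̄ - μ₀)/(s/√n) = (57.7 - 50)/(10/√16) = 3.08. df = 15, critical t = ±2.131. Reject H₀.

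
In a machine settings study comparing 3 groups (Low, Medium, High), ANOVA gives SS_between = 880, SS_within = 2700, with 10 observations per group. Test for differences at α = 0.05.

df_between = 2, df_within = 27. F = MS_between/MS_within = 440.0/100.0 = 4.4. F_crit ≈ 3.354. Reject H₀. At least one mean differs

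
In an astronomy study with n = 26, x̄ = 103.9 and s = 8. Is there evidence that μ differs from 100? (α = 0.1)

t = (x̄ - μ₀)/(s/√n) = (103.9 - 100)/(8/√26) = 2.486. df = 25, critical t = ±1.708. Reject H₀.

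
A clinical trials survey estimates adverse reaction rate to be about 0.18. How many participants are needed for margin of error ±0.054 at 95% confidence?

n = z²p(1-p)/E² = 1.96²×0.18×0.82/0.054² = 194.5 → n = 195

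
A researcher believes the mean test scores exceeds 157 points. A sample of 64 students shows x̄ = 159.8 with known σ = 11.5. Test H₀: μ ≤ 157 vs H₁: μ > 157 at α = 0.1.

z = 1.948. Critical value: 1.28. Reject H₀.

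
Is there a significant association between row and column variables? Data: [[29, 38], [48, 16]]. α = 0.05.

χ² = 13.59. df = 1, critical = 3.841. Reject H₀. Variables are dependent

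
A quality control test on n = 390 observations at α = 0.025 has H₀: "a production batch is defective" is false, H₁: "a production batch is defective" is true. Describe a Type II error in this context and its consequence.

Type II error: failing to reject H₀ when it is false — concluding that a production batch is defective is not supported when in fact it is. Consequence: shipping a defective batch — faulty products reach customers.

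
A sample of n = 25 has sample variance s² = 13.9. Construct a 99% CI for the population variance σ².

df = 24. χ²_{0.005} = 45.559, χ²_{0.995} = 9.886. CI for σ² = ((n-1)s²/χ²_{α/2}, (n-1)s²/χ²_{1-α/2}) = (24·13.9/45.559, 24·13.9/9.886) = (7.32, 33.74)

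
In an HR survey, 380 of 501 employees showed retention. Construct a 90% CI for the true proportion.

p̂ = 0.758. CI = p̂ ± z*√(p̂(1-p̂)/n) = (0.727, 0.79)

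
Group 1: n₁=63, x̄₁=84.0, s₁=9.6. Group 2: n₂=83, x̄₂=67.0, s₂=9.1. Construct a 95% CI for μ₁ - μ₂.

Difference = 17.0. SE = √(9.6²/63 + 9.1²/83) = 1.569. CI = (13.93, 20.07)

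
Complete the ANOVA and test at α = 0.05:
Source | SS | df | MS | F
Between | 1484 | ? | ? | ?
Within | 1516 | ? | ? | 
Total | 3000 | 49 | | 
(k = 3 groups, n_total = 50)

df_between = 2, df_within = 47. MS_between = 742.0, MS_within = 32.26. F = 23.004, F_crit ≈ 3.195. Reject H₀.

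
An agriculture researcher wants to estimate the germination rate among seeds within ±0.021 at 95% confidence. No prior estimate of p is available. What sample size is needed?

Conservative approach: use p = 0.5 (maximizes p(1-p) = 0.25). n = z²(0.25)/E² = 1.96²×0.25/0.021² = 2177.8 → n = 2178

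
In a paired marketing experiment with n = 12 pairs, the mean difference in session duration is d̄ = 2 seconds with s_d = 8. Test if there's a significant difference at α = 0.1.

t = d̄/(s_d/√n) = 2/(8/√12) = 0.866. df = 11, critical t = ±1.796. Fail to reject H₀.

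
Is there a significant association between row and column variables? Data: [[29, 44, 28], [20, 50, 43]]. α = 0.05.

χ² = 4.546. df = 2, critical = 5.991. Fail to reject H₀. No evidence of dependence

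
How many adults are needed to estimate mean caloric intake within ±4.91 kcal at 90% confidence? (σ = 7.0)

n = (z*σ/E)² = (1.645×7.0/4.91)² = 5.5 → n = 6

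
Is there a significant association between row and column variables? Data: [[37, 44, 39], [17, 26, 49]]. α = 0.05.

χ² = 9.642. df = 2, critical = 5.991. Reject H₀. Variables are dependent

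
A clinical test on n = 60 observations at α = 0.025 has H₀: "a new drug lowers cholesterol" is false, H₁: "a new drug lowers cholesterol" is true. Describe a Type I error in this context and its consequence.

Type I error: rejecting H₀ when it is true — concluding that a new drug lowers cholesterol when in fact it is not. Consequence: approving an ineffective drug — patients take a useless medication and may skip effective alternatives.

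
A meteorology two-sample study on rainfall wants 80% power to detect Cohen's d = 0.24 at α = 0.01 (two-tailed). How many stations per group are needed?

z_{α/2} = 2.576, z_β = Φ⁻¹(0.8) = 0.842. For small effect (d = 0.24): n per group = 2(z_{α/2} + z_β)²/d² = 2(2.576 + 0.842)²/0.24² = 405.7 → 406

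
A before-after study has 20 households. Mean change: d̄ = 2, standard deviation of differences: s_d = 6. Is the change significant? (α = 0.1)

t = d̄/(s_d/√n) = 2/(6/√20) = 1.491. df = 19, critical t = ±1.729. Fail to reject H₀.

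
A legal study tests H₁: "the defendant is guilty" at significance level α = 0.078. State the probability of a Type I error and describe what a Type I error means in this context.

P(Type I error) = α = 0.078. A Type I error is rejecting H₀ when H₀ is actually true (false positive) — here, concluding that the defendant is guilty when in fact this is not the case. Consequence: convicting an innocent person.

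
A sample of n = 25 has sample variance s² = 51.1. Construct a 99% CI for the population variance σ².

df = 24. χ²_{0.005} = 45.559, χ²_{0.995} = 9.886. CI for σ² = ((n-1)s²/χ²_{α/2}, (n-1)s²/χ²_{1-α/2}) = (24·51.1/45.559, 24·51.1/9.886) = (26.92, 124.05)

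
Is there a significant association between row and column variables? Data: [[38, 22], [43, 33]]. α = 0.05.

χ² = 0.635. df = 1, critical = 3.841. Fail to reject H₀. No evidence of dependence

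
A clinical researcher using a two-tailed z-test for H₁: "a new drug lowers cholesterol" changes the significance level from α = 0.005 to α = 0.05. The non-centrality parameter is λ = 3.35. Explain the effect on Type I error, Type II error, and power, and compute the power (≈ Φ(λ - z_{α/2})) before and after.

Increasing α from 0.005 to 0.05:
• Type I error rate increases (α is the Type I rate by definition).
• Critical value moves from z_{α/2} = 2.807 to 1.96, so power = Φ(λ - z_{α/2}) goes from Φ(3.35 - 2.807) = 0.706 to Φ(3.35 - 1.96) = 0.918.
• Type II error rate β = 1 - power therefore decreases (0.294 → 0.082).
Appropriate when false negatives are costly — here, shelving an effective drug — patients miss out on a treatment that would have helped.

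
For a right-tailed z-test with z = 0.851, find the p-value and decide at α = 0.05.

p = P(Z > 0.851) = 1 - Φ(0.851) ≈ 0.1974. Since p ≥ 0.05, fail to reject H₀ (not significant) at α = 0.05.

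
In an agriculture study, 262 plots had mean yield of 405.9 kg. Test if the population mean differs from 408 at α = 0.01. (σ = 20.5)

z = (x̄ - μ₀)/(σ/√n) = (405.9 - 408)/(20.5/√262) = -1.658. Critical value: ±2.576. Since |-1.658| ≤ 2.576, Fail to reject H₀.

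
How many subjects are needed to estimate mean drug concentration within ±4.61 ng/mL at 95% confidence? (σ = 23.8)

n = (z*σ/E)² = (1.96×23.8/4.61)² = 102.4 → n = 103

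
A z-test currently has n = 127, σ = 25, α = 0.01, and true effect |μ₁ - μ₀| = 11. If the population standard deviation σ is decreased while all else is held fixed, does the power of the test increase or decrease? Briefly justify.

Power increases: a smaller σ shrinks the standard error σ/√n, moving the sampling distribution under H₁ further from the critical value.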